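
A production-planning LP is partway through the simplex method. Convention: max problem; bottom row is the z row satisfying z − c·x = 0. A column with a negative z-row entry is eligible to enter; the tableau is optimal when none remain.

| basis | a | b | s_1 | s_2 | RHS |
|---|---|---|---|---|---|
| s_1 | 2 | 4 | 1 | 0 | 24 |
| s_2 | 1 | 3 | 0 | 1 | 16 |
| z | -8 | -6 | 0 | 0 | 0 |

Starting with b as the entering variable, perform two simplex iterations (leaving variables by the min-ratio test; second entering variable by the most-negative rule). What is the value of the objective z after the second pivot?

Ratio test on column b — row 1: 24/4 = 6; row 2: 16/3 = 16/3. Minimum is 16/3 at row 2 (s_2 leaves); pivot element 3.
Pivot on row 2; the z-row RHS becomes 0 − (-6)·(16/3) = 32.
Next entering variable (most negative z-row entry -6): a.
Ratio test on column a — row 1: (8/3)/(2/3) = 4; row 2: (16/3)/(1/3) = 16. Minimum is 4 at row 1 (s_1 leaves); pivot element 2/3.
After the second pivot the z-row RHS is 32 − (-6)·4 = 56.

56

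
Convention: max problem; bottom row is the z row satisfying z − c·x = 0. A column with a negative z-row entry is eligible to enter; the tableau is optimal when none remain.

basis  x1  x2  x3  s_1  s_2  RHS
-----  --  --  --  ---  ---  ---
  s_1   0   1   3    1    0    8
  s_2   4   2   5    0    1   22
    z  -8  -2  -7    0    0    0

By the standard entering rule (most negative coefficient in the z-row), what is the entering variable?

x1

Negative z-row entries: x1: -8, x2: -2, x3: -7.
The most negative is -8 in column x1, so x1 enters.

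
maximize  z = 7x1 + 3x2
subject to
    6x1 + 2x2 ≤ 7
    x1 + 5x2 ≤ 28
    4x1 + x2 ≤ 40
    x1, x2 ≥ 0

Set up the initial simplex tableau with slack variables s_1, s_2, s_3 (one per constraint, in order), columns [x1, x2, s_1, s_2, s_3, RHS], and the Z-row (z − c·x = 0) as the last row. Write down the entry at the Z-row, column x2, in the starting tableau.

The Z-row carries the negated objective coefficients: the x2 entry is -3.

-3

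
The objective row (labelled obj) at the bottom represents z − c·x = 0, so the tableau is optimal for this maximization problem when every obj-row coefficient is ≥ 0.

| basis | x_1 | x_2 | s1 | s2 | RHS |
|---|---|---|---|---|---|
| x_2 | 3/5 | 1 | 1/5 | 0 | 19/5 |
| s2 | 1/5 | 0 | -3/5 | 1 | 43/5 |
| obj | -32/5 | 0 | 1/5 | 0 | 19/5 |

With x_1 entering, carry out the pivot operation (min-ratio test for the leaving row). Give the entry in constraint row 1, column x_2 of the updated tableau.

5/3

Ratio test on column x_1 — row 1: (19/5)/(3/5) = 19/3; row 2: (43/5)/(1/5) = 43. Minimum is 19/3 at row 1 (x_2 leaves); pivot element 3/5.
Divide row 1 by 3/5; eliminate column x_1 from the other rows.
In the new row 1, the x_2 entry is the old entry divided by the pivot: 1/(3/5) = 5/3.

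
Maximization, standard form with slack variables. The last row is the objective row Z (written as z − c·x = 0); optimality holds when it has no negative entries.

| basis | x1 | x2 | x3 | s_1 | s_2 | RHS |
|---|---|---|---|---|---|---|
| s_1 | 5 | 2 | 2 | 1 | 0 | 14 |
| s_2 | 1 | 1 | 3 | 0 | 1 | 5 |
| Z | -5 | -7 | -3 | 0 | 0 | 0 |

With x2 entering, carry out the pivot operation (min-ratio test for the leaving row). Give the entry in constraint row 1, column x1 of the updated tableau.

3

Ratio test on column x2 — row 1: 14/2 = 7; row 2: 5/1 = 5. Minimum is 5 at row 2 (s_2 leaves); pivot element 1.
Divide row 2 by 1; eliminate column x2 from the other rows.
Row 1 update in column x1: 5 − 2·1 = 3.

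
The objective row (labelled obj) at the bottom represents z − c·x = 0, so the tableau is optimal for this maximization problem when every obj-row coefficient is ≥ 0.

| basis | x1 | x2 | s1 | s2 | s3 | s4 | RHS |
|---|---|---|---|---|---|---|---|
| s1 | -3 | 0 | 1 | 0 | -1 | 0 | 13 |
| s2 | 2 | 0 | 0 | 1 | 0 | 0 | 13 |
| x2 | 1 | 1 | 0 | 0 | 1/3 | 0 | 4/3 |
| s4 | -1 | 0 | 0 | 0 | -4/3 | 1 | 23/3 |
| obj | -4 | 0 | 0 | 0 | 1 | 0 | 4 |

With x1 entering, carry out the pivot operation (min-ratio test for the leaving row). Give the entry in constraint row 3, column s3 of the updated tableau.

1/3

Ratio test on column x1 — row 1: entry -3 ≤ 0; row 2: 13/2 = 13/2; row 3: (4/3)/1 = 4/3; row 4: entry -1 ≤ 0. Minimum is 4/3 at row 3 (x2 leaves); pivot element 1.
Divide row 3 by 1; eliminate column x1 from the other rows.
In the new row 3, the s3 entry is the old entry divided by the pivot: (1/3)/1 = 1/3.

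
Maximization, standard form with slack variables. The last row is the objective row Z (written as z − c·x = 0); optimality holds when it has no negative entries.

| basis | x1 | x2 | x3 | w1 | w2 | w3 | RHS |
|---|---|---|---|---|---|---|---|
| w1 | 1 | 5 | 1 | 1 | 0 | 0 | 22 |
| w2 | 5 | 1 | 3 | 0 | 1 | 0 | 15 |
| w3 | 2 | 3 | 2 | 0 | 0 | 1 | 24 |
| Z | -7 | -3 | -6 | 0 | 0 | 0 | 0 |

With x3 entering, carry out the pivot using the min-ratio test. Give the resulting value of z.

Ratio test on column x3 — row 1: 22/1 = 22; row 2: 15/3 = 5; row 3: 24/2 = 12. Minimum is 5 at row 2 (w2 leaves); pivot element 3.
Pivot on row 2; the Z-row RHS becomes 0 − (-6)·5 = 30.

30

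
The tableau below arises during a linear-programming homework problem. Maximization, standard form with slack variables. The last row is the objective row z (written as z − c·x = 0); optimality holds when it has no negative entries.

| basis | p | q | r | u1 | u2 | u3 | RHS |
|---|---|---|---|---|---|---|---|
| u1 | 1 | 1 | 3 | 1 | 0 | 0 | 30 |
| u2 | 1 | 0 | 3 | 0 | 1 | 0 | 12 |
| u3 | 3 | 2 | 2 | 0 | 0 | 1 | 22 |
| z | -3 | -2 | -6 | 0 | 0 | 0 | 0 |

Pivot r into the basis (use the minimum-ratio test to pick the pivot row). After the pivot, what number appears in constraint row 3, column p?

Ratio test on column r — row 1: 30/3 = 10; row 2: 12/3 = 4; row 3: 22/2 = 11. Minimum is 4 at row 2 (u2 leaves); pivot element 3.
Divide row 2 by 3; eliminate column r from the other rows.
Row 3 update in column p: 3 − 2·(1/3) = 7/3.

7/3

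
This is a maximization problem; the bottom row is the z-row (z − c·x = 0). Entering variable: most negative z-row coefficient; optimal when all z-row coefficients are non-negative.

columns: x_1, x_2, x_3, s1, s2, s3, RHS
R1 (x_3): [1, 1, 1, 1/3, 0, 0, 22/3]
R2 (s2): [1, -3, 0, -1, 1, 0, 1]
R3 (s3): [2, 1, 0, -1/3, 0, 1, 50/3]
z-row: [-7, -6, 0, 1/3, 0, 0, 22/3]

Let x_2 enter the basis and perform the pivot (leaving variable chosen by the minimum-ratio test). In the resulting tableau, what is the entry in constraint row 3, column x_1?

1

Ratio test on column x_2 — row 1: (22/3)/1 = 22/3; row 2: entry -3 ≤ 0; row 3: (50/3)/1 = 50/3. Minimum is 22/3 at row 1 (x_3 leaves); pivot element 1.
Divide row 1 by 1; eliminate column x_2 from the other rows.
Row 3 update in column x_1: 2 − 1·1 = 1.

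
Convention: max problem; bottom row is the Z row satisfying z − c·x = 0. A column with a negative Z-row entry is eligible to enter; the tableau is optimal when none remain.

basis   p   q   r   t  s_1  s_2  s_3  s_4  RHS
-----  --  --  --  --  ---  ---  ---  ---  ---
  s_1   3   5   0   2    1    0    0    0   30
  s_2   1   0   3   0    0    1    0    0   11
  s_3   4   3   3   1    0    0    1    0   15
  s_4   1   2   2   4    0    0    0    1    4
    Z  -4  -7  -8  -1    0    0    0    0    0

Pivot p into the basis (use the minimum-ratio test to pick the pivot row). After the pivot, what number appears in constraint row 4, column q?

Ratio test on column p — row 1: 30/3 = 10; row 2: 11/1 = 11; row 3: 15/4 = 15/4; row 4: 4/1 = 4. Minimum is 15/4 at row 3 (s_3 leaves); pivot element 4.
Divide row 3 by 4; eliminate column p from the other rows.
Row 4 update in column q: 2 − 1·(3/4) = 5/4.

5/4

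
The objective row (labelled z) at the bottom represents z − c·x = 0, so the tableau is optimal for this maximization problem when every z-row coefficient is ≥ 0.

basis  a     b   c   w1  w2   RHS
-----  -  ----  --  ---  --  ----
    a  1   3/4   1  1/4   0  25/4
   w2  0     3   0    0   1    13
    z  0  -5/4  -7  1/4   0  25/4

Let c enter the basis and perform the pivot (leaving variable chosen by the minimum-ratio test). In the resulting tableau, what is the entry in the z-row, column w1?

2

Ratio test on column c — row 1: (25/4)/1 = 25/4; row 2: entry 0 ≤ 0. Minimum is 25/4 at row 1 (a leaves); pivot element 1.
Divide row 1 by 1; eliminate column c from the other rows.
z-row update in column w1: 1/4 − (-7)·(1/4) = 2.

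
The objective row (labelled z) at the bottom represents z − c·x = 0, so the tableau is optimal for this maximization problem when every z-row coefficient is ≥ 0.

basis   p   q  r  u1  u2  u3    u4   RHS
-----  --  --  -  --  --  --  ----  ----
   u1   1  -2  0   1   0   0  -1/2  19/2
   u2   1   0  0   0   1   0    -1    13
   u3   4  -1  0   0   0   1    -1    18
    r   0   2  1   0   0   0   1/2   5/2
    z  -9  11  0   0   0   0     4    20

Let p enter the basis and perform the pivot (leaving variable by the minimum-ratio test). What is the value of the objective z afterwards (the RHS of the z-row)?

121/2

Ratio test on column p — row 1: (19/2)/1 = 19/2; row 2: 13/1 = 13; row 3: 18/4 = 9/2; row 4: entry 0 ≤ 0. Minimum is 9/2 at row 3 (u3 leaves); pivot element 4.
Pivot on row 3; the z-row RHS becomes 20 − (-9)·(9/2) = 121/2.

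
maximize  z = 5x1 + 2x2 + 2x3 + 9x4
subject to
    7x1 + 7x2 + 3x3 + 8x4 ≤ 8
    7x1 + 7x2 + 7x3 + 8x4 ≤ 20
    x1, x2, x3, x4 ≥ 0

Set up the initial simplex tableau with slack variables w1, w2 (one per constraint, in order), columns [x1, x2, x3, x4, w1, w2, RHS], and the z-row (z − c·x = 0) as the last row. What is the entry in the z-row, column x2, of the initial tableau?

The z-row carries the negated objective coefficients: the x2 entry is -2.

-2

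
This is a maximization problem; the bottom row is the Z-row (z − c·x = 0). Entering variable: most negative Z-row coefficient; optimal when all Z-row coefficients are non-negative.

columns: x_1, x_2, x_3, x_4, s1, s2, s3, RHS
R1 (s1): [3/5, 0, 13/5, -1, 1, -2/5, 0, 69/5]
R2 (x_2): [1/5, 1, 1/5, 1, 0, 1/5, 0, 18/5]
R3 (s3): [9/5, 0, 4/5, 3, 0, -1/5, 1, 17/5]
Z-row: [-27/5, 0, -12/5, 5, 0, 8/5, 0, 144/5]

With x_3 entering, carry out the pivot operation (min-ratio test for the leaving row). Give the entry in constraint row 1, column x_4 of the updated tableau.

-43/4

Ratio test on column x_3 — row 1: (69/5)/(13/5) = 69/13; row 2: (18/5)/(1/5) = 18; row 3: (17/5)/(4/5) = 17/4. Minimum is 17/4 at row 3 (s3 leaves); pivot element 4/5.
Divide row 3 by 4/5; eliminate column x_3 from the other rows.
Row 1 update in column x_4: -1 − (13/5)·(15/4) = -43/4.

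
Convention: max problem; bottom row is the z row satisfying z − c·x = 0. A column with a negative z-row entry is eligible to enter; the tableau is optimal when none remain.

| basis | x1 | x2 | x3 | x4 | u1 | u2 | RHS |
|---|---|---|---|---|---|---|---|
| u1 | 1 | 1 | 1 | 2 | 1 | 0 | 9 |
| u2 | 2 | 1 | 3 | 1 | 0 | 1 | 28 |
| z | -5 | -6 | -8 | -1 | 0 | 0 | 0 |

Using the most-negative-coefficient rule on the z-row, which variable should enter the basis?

Negative z-row entries: x1: -5, x2: -6, x3: -8, x4: -1.
The most negative is -8 in column x3, so x3 enters.

x3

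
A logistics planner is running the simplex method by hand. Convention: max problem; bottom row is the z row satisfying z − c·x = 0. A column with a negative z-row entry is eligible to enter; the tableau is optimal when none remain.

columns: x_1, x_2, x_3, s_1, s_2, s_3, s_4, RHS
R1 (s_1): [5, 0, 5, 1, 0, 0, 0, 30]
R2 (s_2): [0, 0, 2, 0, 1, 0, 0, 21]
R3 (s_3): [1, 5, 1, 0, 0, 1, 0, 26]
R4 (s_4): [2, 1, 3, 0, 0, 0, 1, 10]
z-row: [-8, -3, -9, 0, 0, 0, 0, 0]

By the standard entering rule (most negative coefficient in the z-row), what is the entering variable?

x_3

Negative z-row entries: x_1: -8, x_2: -3, x_3: -9.
The most negative is -9 in column x_3, so x_3 enters.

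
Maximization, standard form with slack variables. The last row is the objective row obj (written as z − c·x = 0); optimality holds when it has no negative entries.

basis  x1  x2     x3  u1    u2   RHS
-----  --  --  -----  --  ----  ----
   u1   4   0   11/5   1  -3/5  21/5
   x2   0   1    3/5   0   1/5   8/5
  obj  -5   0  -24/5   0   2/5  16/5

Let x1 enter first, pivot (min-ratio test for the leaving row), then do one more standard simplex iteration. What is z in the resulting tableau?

136/11

Ratio test on column x1 — row 1: (21/5)/4 = 21/20; row 2: entry 0 ≤ 0. Minimum is 21/20 at row 1 (u1 leaves); pivot element 4.
Pivot on row 1; the obj-row RHS becomes 16/5 − (-5)·(21/20) = 169/20.
Next entering variable (most negative obj-row entry -41/20): x3.
Ratio test on column x3 — row 1: (21/20)/(11/20) = 21/11; row 2: (8/5)/(3/5) = 8/3. Minimum is 21/11 at row 1 (x1 leaves); pivot element 11/20.
After the second pivot the obj-row RHS is 169/20 − (-41/20)·(21/11) = 136/11.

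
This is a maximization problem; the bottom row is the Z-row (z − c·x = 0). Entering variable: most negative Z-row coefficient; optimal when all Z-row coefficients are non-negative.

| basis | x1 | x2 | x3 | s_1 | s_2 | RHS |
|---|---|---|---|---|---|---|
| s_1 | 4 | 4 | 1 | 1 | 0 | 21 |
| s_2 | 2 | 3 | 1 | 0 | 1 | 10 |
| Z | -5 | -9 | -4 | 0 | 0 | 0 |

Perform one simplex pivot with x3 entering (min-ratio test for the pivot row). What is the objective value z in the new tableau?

Ratio test on column x3 — row 1: 21/1 = 21; row 2: 10/1 = 10. Minimum is 10 at row 2 (s_2 leaves); pivot element 1.
Pivot on row 2; the Z-row RHS becomes 0 − (-4)·10 = 40.

40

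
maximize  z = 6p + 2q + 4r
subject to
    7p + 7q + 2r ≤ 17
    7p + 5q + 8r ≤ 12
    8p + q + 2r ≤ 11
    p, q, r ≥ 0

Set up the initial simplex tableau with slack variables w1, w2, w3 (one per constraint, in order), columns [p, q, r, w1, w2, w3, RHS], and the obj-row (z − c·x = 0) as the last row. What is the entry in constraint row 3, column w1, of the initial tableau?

0

Slack w1 belongs to constraint 1; its column is the unit vector e_1, so the entry in row 3 is 0.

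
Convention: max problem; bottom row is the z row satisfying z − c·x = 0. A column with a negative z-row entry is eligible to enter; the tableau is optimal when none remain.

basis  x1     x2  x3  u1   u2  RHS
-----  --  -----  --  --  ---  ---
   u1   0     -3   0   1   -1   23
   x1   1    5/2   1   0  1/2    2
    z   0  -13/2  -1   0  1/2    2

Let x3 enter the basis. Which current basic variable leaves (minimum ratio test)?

Column x3 entries and ratios — u1: 0 ≤ 0, skip; x1: 2/1 = 2.
Smallest ratio is 2 in the row of x1, so x1 leaves.

x1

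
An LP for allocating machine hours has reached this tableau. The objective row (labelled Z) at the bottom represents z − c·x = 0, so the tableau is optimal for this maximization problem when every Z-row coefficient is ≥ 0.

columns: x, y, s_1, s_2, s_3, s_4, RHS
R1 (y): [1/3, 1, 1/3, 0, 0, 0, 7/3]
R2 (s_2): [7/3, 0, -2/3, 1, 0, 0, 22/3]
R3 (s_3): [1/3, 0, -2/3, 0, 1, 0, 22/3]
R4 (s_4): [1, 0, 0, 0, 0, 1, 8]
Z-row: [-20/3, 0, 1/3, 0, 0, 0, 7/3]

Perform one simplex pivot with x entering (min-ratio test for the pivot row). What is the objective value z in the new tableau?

163/7

Ratio test on column x — row 1: (7/3)/(1/3) = 7; row 2: (22/3)/(7/3) = 22/7; row 3: (22/3)/(1/3) = 22; row 4: 8/1 = 8. Minimum is 22/7 at row 2 (s_2 leaves); pivot element 7/3.
Pivot on row 2; the Z-row RHS becomes 7/3 − (-20/3)·(22/7) = 163/7.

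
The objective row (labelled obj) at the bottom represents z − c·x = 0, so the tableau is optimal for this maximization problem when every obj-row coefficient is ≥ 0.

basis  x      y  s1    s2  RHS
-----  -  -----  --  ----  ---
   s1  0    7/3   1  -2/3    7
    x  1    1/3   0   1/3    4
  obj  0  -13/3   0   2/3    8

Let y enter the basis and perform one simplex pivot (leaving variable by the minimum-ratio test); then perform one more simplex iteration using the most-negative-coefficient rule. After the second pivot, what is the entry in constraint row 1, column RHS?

Ratio test on column y — row 1: 7/(7/3) = 3; row 2: 4/(1/3) = 12. Minimum is 3 at row 1 (s1 leaves); pivot element 7/3.
Divide row 1 by 7/3; eliminate column y from the other rows.
Second iteration: most negative obj-row entry is -4/7 in column s2, so s2 enters.
Ratio test on column s2 — row 1: entry -2/7 ≤ 0; row 2: 3/(3/7) = 7. Minimum is 7 at row 2 (x leaves); pivot element 3/7.
Divide row 2 by 3/7; eliminate column s2 from the other rows.
After both pivots, the entry at constraint row 1, column RHS is 5.

5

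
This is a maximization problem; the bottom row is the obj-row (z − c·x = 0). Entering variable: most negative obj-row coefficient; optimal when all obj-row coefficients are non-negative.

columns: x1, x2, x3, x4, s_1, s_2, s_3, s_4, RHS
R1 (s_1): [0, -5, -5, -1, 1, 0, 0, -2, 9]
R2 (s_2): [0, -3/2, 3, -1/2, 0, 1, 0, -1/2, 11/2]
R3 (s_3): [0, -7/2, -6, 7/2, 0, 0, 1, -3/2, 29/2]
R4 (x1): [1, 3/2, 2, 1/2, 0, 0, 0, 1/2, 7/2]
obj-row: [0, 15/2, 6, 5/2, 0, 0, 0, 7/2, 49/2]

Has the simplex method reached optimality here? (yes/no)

yes

Every obj-row coefficient is ≥ 0, so the tableau is optimal.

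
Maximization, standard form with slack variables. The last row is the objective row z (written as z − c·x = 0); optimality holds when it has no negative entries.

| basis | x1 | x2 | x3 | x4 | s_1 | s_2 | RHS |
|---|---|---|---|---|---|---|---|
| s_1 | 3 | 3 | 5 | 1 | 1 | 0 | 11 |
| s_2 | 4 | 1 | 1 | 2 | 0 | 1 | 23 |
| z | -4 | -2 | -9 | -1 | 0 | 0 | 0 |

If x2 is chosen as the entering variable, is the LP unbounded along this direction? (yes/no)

Column x2 has positive entries in row(s) 1, 2, so the ratio test bounds it — not unbounded.

no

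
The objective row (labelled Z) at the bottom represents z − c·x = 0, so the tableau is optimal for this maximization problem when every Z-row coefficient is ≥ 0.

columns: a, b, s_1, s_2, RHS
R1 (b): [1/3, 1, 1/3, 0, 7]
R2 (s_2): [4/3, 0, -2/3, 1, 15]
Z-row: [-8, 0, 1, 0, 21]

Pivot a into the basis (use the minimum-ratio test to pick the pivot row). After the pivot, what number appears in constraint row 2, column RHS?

45/4

Ratio test on column a — row 1: 7/(1/3) = 21; row 2: 15/(4/3) = 45/4. Minimum is 45/4 at row 2 (s_2 leaves); pivot element 4/3.
Divide row 2 by 4/3; eliminate column a from the other rows.
In the new row 2, the RHS entry is the old entry divided by the pivot: 15/(4/3) = 45/4.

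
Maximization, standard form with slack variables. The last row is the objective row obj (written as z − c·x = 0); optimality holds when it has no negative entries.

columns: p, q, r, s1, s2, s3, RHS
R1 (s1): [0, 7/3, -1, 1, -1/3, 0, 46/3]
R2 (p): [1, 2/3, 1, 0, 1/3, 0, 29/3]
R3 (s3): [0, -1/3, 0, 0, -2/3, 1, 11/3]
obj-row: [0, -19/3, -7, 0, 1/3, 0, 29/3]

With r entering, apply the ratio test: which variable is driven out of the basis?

p

Column r entries and ratios — s1: -1 ≤ 0, skip; p: (29/3)/1 = 29/3; s3: 0 ≤ 0, skip.
Smallest ratio is 29/3 in the row of p, so p leaves.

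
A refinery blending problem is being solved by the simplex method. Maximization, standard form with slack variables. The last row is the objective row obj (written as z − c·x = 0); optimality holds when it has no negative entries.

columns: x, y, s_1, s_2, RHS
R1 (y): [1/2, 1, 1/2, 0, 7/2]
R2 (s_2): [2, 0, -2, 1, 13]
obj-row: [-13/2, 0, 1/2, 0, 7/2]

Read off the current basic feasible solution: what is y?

y is basic (row 1); its value is the RHS of that row, 7/2.

7/2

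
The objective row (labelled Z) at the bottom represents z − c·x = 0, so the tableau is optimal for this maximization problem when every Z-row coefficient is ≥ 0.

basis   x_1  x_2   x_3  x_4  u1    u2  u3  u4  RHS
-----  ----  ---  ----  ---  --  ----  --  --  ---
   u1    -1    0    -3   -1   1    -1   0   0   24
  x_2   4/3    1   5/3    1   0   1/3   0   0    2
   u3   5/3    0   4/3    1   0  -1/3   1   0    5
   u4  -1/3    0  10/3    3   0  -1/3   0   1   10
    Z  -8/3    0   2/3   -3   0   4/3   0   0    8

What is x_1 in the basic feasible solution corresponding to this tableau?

0

x_1 is not in the basis, so in the current basic feasible solution x_1 = 0.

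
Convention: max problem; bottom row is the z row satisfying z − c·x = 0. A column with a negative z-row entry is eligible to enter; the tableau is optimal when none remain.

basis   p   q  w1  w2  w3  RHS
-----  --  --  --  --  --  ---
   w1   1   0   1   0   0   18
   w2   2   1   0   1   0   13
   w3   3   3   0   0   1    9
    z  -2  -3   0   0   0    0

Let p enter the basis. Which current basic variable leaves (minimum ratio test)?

Column p entries and ratios — w1: 18/1 = 18; w2: 13/2 = 13/2; w3: 9/3 = 3.
Smallest ratio is 3 in the row of w3, so w3 leaves.

w3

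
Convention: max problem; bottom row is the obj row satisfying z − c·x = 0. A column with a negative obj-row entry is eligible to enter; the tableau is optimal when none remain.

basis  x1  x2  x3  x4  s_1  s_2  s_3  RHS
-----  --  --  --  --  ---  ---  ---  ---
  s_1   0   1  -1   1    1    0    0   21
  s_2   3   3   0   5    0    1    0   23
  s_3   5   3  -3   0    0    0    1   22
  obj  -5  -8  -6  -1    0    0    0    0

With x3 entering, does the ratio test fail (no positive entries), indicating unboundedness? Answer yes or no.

Every constraint-row entry in column x3 is ≤ 0, so increasing x3 is unbounded.

yes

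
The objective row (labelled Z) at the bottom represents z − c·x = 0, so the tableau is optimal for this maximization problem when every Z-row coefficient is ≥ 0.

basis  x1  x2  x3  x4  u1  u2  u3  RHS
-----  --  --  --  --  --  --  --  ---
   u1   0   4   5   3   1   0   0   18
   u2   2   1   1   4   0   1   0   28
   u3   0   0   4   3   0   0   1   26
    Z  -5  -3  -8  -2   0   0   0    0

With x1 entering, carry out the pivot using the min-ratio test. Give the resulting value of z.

70

Ratio test on column x1 — row 1: entry 0 ≤ 0; row 2: 28/2 = 14; row 3: entry 0 ≤ 0. Minimum is 14 at row 2 (u2 leaves); pivot element 2.
Pivot on row 2; the Z-row RHS becomes 0 − (-5)·14 = 70.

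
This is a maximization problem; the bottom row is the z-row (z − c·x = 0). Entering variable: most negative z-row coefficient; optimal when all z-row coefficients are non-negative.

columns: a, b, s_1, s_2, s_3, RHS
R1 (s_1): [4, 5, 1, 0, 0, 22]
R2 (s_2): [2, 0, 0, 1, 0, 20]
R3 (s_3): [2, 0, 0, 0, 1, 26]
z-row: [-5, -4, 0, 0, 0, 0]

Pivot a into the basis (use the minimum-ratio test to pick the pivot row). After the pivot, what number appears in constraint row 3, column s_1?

Ratio test on column a — row 1: 22/4 = 11/2; row 2: 20/2 = 10; row 3: 26/2 = 13. Minimum is 11/2 at row 1 (s_1 leaves); pivot element 4.
Divide row 1 by 4; eliminate column a from the other rows.
Row 3 update in column s_1: 0 − 2·(1/4) = -1/2.

-1/2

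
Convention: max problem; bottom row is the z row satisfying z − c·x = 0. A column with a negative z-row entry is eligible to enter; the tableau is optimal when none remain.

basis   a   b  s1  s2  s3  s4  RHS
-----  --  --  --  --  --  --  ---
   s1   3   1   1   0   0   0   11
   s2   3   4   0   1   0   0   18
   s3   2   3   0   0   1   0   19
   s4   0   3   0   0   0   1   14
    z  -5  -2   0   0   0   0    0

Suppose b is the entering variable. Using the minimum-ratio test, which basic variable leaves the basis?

Column b entries and ratios — s1: 11/1 = 11; s2: 18/4 = 9/2; s3: 19/3 = 19/3; s4: 14/3 = 14/3.
Smallest ratio is 9/2 in the row of s2, so s2 leaves.

s2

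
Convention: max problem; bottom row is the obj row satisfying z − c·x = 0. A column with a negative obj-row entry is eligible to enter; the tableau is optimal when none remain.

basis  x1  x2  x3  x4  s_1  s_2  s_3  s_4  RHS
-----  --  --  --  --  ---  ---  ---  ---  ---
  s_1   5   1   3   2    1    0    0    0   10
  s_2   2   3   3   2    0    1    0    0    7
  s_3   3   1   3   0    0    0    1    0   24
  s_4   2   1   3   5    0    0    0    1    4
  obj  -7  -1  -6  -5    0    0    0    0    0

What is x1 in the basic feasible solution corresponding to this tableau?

0

x1 is not in the basis, so in the current basic feasible solution x1 = 0.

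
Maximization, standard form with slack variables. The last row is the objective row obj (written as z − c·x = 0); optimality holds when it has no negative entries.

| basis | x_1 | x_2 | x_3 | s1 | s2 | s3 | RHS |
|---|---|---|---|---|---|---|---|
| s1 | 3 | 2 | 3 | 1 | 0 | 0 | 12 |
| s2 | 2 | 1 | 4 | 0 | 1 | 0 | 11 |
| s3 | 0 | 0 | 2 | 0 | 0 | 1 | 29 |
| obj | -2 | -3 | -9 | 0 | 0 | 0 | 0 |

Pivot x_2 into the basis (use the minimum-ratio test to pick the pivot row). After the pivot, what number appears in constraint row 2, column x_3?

Ratio test on column x_2 — row 1: 12/2 = 6; row 2: 11/1 = 11; row 3: entry 0 ≤ 0. Minimum is 6 at row 1 (s1 leaves); pivot element 2.
Divide row 1 by 2; eliminate column x_2 from the other rows.
Row 2 update in column x_3: 4 − 1·(3/2) = 5/2.

5/2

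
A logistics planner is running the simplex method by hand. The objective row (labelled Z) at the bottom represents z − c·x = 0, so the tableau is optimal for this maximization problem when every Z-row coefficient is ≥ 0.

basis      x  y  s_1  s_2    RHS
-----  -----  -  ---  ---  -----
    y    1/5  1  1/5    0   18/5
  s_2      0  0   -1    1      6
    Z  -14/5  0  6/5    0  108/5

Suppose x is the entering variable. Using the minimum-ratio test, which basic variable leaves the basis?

y

Column x entries and ratios — y: (18/5)/(1/5) = 18; s_2: 0 ≤ 0, skip.
Smallest ratio is 18 in the row of y, so y leaves.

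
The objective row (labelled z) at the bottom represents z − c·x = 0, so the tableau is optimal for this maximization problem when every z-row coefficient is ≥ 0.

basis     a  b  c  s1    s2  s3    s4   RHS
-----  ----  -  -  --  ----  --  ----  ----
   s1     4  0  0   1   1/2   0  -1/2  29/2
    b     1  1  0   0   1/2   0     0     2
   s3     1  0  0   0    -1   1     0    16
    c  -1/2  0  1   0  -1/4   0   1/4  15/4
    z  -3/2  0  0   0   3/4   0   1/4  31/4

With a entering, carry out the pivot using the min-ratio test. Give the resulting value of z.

43/4

Ratio test on column a — row 1: (29/2)/4 = 29/8; row 2: 2/1 = 2; row 3: 16/1 = 16; row 4: entry -1/2 ≤ 0. Minimum is 2 at row 2 (b leaves); pivot element 1.
Pivot on row 2; the z-row RHS becomes 31/4 − (-3/2)·2 = 43/4.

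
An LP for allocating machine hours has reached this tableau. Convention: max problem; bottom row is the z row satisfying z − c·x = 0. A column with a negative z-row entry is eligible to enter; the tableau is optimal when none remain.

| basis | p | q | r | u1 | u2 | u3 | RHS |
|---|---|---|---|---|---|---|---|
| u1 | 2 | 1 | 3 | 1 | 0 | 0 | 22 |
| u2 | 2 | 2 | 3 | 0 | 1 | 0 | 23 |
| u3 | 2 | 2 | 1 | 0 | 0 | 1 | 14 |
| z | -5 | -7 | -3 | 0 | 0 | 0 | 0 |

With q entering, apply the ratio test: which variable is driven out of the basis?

u3

Column q entries and ratios — u1: 22/1 = 22; u2: 23/2 = 23/2; u3: 14/2 = 7.
Smallest ratio is 7 in the row of u3, so u3 leaves.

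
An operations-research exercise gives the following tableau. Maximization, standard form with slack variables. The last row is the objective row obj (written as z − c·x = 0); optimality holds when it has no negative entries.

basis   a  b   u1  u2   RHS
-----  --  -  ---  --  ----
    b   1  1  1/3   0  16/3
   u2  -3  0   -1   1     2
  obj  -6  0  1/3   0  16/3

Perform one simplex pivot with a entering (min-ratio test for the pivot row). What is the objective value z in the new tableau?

Ratio test on column a — row 1: (16/3)/1 = 16/3; row 2: entry -3 ≤ 0. Minimum is 16/3 at row 1 (b leaves); pivot element 1.
Pivot on row 1; the obj-row RHS becomes 16/3 − (-6)·(16/3) = 112/3.

112/3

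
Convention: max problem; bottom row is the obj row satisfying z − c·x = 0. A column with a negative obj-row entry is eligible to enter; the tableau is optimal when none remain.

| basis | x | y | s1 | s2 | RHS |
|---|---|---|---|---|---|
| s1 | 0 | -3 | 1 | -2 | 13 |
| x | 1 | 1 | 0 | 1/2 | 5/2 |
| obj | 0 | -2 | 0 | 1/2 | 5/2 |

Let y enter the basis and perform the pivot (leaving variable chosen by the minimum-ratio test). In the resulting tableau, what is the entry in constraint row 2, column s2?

1/2

Ratio test on column y — row 1: entry -3 ≤ 0; row 2: (5/2)/1 = 5/2. Minimum is 5/2 at row 2 (x leaves); pivot element 1.
Divide row 2 by 1; eliminate column y from the other rows.
In the new row 2, the s2 entry is the old entry divided by the pivot: (1/2)/1 = 1/2.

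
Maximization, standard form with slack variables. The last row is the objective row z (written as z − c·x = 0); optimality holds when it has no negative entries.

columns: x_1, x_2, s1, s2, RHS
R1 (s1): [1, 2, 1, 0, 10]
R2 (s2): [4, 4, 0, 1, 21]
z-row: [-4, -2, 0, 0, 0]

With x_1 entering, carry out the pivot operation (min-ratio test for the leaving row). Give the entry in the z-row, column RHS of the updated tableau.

Ratio test on column x_1 — row 1: 10/1 = 10; row 2: 21/4 = 21/4. Minimum is 21/4 at row 2 (s2 leaves); pivot element 4.
Divide row 2 by 4; eliminate column x_1 from the other rows.
z-row update in column RHS: 0 − (-4)·(21/4) = 21.

21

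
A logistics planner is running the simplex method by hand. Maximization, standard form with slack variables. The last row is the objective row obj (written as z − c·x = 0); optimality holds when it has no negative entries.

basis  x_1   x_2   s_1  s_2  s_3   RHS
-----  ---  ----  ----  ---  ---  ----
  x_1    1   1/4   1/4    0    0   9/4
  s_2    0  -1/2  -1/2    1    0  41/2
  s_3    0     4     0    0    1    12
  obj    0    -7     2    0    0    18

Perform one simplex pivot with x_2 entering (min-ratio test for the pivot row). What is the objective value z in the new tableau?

39

Ratio test on column x_2 — row 1: (9/4)/(1/4) = 9; row 2: entry -1/2 ≤ 0; row 3: 12/4 = 3. Minimum is 3 at row 3 (s_3 leaves); pivot element 4.
Pivot on row 3; the obj-row RHS becomes 18 − (-7)·3 = 39.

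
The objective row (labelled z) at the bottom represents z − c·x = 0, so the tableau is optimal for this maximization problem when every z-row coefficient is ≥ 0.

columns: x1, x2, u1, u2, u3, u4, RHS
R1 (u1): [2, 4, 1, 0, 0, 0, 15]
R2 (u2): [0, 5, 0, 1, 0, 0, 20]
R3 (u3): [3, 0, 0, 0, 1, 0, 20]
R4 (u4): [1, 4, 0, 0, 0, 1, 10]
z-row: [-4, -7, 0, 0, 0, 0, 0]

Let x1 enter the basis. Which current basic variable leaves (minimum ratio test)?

u3

Column x1 entries and ratios — u1: 15/2 = 15/2; u2: 0 ≤ 0, skip; u3: 20/3 = 20/3; u4: 10/1 = 10.
Smallest ratio is 20/3 in the row of u3, so u3 leaves.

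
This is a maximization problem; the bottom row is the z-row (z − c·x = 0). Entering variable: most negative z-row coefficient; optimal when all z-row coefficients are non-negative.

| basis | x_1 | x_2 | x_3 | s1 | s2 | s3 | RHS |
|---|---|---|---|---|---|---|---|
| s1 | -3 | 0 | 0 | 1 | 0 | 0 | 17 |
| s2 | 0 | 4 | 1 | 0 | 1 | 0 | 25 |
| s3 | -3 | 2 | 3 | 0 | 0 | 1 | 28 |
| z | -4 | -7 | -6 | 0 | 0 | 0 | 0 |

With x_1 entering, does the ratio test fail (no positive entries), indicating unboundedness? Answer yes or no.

Every constraint-row entry in column x_1 is ≤ 0, so increasing x_1 is unbounded.

yes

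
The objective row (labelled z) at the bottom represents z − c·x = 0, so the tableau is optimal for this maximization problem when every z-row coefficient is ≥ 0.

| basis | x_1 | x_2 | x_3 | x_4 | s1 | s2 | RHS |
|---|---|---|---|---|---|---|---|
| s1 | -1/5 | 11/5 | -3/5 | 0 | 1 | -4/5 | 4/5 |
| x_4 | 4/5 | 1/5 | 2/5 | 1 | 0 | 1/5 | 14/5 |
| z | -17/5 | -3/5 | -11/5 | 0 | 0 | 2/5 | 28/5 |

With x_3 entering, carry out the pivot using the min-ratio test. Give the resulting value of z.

Ratio test on column x_3 — row 1: entry -3/5 ≤ 0; row 2: (14/5)/(2/5) = 7. Minimum is 7 at row 2 (x_4 leaves); pivot element 2/5.
Pivot on row 2; the z-row RHS becomes 28/5 − (-11/5)·7 = 21.

21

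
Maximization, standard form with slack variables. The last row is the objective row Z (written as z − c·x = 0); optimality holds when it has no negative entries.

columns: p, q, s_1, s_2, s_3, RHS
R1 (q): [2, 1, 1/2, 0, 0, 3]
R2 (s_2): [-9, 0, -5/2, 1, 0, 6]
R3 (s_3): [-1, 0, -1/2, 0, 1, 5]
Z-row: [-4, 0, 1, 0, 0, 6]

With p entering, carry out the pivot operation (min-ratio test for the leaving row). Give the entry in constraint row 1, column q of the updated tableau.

Ratio test on column p — row 1: 3/2 = 3/2; row 2: entry -9 ≤ 0; row 3: entry -1 ≤ 0. Minimum is 3/2 at row 1 (q leaves); pivot element 2.
Divide row 1 by 2; eliminate column p from the other rows.
In the new row 1, the q entry is the old entry divided by the pivot: 1/2 = 1/2.

1/2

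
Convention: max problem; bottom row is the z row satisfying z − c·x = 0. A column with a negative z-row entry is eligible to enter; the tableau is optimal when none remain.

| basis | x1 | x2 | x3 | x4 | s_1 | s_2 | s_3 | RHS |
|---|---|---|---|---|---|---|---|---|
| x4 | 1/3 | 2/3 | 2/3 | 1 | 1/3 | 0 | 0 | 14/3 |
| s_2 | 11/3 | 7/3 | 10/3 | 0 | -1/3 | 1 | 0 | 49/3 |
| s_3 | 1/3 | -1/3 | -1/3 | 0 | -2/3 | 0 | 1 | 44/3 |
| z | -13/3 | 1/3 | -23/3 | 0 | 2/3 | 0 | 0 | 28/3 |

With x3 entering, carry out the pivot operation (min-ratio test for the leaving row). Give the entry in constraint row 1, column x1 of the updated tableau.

-2/5

Ratio test on column x3 — row 1: (14/3)/(2/3) = 7; row 2: (49/3)/(10/3) = 49/10; row 3: entry -1/3 ≤ 0. Minimum is 49/10 at row 2 (s_2 leaves); pivot element 10/3.
Divide row 2 by 10/3; eliminate column x3 from the other rows.
Row 1 update in column x1: 1/3 − (2/3)·(11/10) = -2/5.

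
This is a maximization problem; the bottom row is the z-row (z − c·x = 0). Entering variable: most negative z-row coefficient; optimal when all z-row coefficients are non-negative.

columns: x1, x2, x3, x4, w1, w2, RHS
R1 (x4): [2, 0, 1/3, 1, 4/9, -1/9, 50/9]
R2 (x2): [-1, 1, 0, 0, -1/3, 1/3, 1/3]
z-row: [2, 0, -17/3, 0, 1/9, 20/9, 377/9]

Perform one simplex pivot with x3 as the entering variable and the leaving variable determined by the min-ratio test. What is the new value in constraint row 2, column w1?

-1/3

Ratio test on column x3 — row 1: (50/9)/(1/3) = 50/3; row 2: entry 0 ≤ 0. Minimum is 50/3 at row 1 (x4 leaves); pivot element 1/3.
Divide row 1 by 1/3; eliminate column x3 from the other rows.
Row 2 update in column w1: -1/3 − 0·(4/3) = -1/3.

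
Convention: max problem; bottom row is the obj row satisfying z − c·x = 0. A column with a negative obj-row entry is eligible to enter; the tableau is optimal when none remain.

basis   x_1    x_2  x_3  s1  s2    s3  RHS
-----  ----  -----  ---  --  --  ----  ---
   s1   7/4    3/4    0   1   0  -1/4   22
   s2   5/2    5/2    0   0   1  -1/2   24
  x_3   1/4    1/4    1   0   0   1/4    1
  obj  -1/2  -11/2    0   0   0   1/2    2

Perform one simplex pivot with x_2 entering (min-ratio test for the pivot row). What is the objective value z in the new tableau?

Ratio test on column x_2 — row 1: 22/(3/4) = 88/3; row 2: 24/(5/2) = 48/5; row 3: 1/(1/4) = 4. Minimum is 4 at row 3 (x_3 leaves); pivot element 1/4.
Pivot on row 3; the obj-row RHS becomes 2 − (-11/2)·4 = 24.

24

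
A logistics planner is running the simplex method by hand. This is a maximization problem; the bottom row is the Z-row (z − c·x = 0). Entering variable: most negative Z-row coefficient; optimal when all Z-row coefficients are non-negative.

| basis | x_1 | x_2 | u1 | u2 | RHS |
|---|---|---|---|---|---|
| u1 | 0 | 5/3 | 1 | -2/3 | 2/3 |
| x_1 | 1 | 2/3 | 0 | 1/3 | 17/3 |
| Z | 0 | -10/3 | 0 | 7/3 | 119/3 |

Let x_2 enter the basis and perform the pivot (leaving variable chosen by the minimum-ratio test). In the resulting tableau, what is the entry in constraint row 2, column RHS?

Ratio test on column x_2 — row 1: (2/3)/(5/3) = 2/5; row 2: (17/3)/(2/3) = 17/2. Minimum is 2/5 at row 1 (u1 leaves); pivot element 5/3.
Divide row 1 by 5/3; eliminate column x_2 from the other rows.
Row 2 update in column RHS: 17/3 − (2/3)·(2/5) = 27/5.

27/5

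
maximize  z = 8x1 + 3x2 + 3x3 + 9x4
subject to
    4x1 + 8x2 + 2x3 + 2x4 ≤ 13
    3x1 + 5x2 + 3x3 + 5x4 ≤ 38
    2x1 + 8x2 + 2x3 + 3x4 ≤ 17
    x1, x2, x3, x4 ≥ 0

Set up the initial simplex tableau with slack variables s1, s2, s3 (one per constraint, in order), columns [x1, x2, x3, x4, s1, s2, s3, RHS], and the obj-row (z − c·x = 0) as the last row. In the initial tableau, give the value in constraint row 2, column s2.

Slack s2 belongs to constraint 2; its column is the unit vector e_2, so the entry in row 2 is 1.

1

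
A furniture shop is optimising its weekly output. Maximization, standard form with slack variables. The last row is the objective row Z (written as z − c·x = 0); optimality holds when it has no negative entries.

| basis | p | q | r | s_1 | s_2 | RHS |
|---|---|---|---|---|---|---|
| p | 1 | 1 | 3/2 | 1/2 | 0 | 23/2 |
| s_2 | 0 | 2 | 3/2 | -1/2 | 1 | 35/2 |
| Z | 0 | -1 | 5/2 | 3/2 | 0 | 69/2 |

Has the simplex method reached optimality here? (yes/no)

The Z-row has a negative entry -1 in column q, so it is not optimal.

no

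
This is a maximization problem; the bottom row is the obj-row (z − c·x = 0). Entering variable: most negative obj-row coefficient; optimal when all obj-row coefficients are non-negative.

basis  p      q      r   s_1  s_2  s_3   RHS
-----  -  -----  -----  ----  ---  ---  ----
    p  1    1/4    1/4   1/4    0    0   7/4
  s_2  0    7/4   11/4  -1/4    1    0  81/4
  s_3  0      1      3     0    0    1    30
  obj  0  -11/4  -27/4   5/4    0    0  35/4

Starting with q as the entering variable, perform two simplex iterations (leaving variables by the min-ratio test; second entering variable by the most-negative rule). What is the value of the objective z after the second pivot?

Ratio test on column q — row 1: (7/4)/(1/4) = 7; row 2: (81/4)/(7/4) = 81/7; row 3: 30/1 = 30. Minimum is 7 at row 1 (p leaves); pivot element 1/4.
Pivot on row 1; the obj-row RHS becomes 35/4 − (-11/4)·7 = 28.
Next entering variable (most negative obj-row entry -4): r.
Ratio test on column r — row 1: 7/1 = 7; row 2: 8/1 = 8; row 3: 23/2 = 23/2. Minimum is 7 at row 1 (q leaves); pivot element 1.
After the second pivot the obj-row RHS is 28 − (-4)·7 = 56.

56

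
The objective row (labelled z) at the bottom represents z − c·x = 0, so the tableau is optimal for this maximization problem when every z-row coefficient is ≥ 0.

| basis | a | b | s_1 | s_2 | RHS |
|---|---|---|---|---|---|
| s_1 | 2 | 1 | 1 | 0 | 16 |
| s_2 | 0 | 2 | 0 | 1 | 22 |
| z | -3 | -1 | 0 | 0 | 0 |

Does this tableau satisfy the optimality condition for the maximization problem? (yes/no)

The z-row has a negative entry -3 in column a, so it is not optimal.

no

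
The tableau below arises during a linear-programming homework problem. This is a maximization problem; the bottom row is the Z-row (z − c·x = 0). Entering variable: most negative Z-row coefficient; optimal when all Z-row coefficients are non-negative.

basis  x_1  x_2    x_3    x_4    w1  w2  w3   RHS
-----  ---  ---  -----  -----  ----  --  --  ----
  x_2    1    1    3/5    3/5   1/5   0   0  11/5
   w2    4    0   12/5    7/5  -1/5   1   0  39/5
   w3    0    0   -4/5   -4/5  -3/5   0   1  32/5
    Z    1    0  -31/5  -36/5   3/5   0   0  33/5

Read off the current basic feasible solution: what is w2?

w2 is basic (row 2); its value is the RHS of that row, 39/5.

39/5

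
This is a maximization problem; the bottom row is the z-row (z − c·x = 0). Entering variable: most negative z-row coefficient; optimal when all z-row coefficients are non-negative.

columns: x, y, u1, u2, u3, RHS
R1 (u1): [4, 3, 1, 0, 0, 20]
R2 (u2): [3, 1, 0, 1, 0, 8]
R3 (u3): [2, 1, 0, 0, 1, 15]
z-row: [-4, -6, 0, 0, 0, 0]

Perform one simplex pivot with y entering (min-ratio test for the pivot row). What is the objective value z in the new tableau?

40

Ratio test on column y — row 1: 20/3 = 20/3; row 2: 8/1 = 8; row 3: 15/1 = 15. Minimum is 20/3 at row 1 (u1 leaves); pivot element 3.
Pivot on row 1; the z-row RHS becomes 0 − (-6)·(20/3) = 40.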